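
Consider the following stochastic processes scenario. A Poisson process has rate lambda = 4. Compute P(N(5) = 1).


P(N(t)=k) = (lambda*t)^k * exp(-lambda*t) / k!
lambda*t = 20
= 20^1 * exp(-20) / 1!
= 20 * 2.0612e-09 / 1
= 4.1223e-08

4.1223e-08


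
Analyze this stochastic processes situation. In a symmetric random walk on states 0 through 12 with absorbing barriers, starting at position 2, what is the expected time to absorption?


For symmetric RW on 0,...,N with absorbing barriers, E(i) = i*(N-i)
E(2) = 2 * 10 = 20

20


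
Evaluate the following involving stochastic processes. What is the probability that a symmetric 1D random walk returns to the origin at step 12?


P(S(12) = 0) = C(12,6) / 4^6
= 924 / 4096
= 0.2256

0.2256


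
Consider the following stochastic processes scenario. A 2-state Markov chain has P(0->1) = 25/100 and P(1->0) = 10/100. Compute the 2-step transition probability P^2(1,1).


Computing P^2 by matrix multiplication.
P = [[0.7500, 0.2500], [0.1000, 0.9000]]
After raising P to the power 2:
P^2(1,1) = 0.8350

0.8350


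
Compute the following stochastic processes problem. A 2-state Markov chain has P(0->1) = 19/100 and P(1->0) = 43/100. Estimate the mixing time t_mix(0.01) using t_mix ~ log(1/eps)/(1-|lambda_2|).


lambda_2 = |1 - p01 - p10| = |1 - 0.1900 - 0.4300| = 0.3800
t_mix ~ log(1/eps)/(1 - |lambda_2|)
= log(100)/(1 - 0.3800) = 4.6052/0.6200
= 7.4277

7.4277


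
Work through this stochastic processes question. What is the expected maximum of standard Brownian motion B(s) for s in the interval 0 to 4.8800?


E(max B(s)) = sqrt(2t/pi)
= sqrt(2*4.8800/pi)
= sqrt(3.1067)
= 1.7626

1.7626


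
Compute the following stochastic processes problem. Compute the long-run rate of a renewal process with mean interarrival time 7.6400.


Long-run renewal rate = 1/E(X)
= 1/7.6400
= 0.1309

0.1309


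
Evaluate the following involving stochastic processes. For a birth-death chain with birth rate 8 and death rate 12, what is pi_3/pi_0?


For birth-death process, pi_n/pi_0 = (lambda/mu)^n
= (8/12)^3
= 0.2963

0.2963


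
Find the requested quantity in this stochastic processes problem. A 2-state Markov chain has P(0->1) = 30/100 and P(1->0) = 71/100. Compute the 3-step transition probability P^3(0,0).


Computing P^3 by matrix multiplication.
P = [[0.7000, 0.3000], [0.7100, 0.2900]]
After raising P to the power 3:
P^3(0,0) = 0.7030

0.7030


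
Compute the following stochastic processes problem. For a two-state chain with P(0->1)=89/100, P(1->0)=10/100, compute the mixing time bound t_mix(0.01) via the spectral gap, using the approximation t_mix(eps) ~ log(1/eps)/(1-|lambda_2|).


lambda_2 = |1 - p01 - p10| = |1 - 0.8900 - 0.1000| = 0.0100
t_mix ~ log(1/eps)/(1 - |lambda_2|)
= log(100)/(1 - 0.0100) = 4.6052/0.9900
= 4.6517

4.6517


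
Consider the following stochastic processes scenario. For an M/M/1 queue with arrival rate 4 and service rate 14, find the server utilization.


rho = lambda/mu
= 4/14
= 0.2857

0.2857


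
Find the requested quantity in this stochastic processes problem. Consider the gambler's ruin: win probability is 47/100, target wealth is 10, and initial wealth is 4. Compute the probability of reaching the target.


Gambler's ruin formula:
r = q/p = 0.5300/0.4700 = 1.1277
P(win) = (1 - r^i)/(1 - r^N)
= (1 - 1.1277^4)/(1 - 1.1277^10)
= 0.2654

0.2654


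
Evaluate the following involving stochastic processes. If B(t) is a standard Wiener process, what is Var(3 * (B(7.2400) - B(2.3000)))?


Var(alpha*(B(t)-B(s))) = alpha^2 * (t-s)
= 3^2 * (7.2400 - 2.3000)
= 9 * 4.9400
= 44.4600

44.4600


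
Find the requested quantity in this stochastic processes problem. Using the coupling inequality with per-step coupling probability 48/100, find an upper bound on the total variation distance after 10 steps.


TV distance bound <= (1-delta)^n
= (1 - 0.4800)^10
= 0.5200^10
= 0.0014

0.0014


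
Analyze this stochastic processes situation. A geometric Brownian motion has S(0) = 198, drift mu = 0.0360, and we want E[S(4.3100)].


E[S(t)] = S(0) * exp(mu * t)
= 198 * exp(0.0360 * 4.3100)
= 198 * 1.1678
= 231.2333

231.2333


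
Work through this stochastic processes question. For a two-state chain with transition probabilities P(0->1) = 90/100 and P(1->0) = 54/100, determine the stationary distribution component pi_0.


Stationary distribution: pi_0 = p10/(p01+p10), pi_1 = p01/(p01+p10)
p01 = 0.9000, p10 = 0.5400
pi_0 = 0.3750

0.3750


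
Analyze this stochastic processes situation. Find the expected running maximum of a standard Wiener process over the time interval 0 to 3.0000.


E(max B(s)) = sqrt(2t/pi)
= sqrt(2*3.0000/pi)
= sqrt(1.9099)
= 1.3820

1.3820


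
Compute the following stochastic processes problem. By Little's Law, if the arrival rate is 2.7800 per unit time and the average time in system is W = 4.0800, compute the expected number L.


Little's Law: L = lambda * W
= 2.7800 * 4.0800
= 11.3424

11.3424


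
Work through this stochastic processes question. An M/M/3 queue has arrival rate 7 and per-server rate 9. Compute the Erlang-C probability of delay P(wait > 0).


a = lambda/mu = 0.7778
rho = a/c = 0.2593
Erlang-C formula applied:
C(c,a) = 0.0484

0.0484


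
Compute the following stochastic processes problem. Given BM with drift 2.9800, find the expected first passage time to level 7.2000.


Expected first passage time = a/mu
= 7.2000/2.9800
= 2.4161

2.4161


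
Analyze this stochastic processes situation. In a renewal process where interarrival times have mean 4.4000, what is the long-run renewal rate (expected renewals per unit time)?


Long-run renewal rate = 1/E(X)
= 1/4.4000
= 0.2273

0.2273


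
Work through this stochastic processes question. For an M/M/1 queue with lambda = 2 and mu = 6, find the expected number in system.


rho = 2/6 = 0.3333
L = rho/(1-rho)
= 0.3333/0.6667
= 0.5000

0.5000


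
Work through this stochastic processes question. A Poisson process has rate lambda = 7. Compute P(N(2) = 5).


P(N(t)=k) = (lambda*t)^k * exp(-lambda*t) / k!
lambda*t = 14
= 14^5 * exp(-14) / 5!
= 537824 * 8.3153e-07 / 120
= 0.0037

0.0037


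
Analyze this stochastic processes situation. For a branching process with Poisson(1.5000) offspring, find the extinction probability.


Since mu = 1.5000 > 1, extinction prob q < 1.
Solve s = exp(mu*(s-1)) iteratively.
q = 0.4172

0.4172


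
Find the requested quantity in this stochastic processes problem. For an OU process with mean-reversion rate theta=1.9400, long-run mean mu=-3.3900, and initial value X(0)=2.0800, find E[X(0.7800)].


E[X(t)] = mu + (X(0) - mu)*exp(-theta*t)
= -3.3900 + (2.0800 - -3.3900)*exp(-1.9400*0.7800)
= -3.3900 + 5.4700 * 0.2202
= -2.1855

-2.1855


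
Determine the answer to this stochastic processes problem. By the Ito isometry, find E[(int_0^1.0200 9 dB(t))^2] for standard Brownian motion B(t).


By Ito isometry: E[(int f dB)^2] = int f^2 dt
= 9^2 * 1.0200
= 81 * 1.0200 = 82.6200

82.6200


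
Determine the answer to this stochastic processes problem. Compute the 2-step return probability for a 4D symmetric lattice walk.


P(return in 2 steps) = P(reverse first step) = 1/(2d)
= 1/8
= 0.1250

0.1250


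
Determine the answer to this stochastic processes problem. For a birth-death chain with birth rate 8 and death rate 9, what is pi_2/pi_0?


For birth-death process, pi_n/pi_0 = (lambda/mu)^n
= (8/9)^2
= 0.7901

0.7901


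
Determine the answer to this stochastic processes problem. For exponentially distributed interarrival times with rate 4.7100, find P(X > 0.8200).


P(X > t) = exp(-lambda * t)
= exp(-4.7100 * 0.8200)
= exp(-3.8622) = 0.0210

0.0210


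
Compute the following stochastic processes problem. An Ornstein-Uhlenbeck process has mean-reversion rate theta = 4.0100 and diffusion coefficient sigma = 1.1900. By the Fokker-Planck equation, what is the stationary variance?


Stationary variance = sigma^2 / (2*theta)
= 1.1900^2 / (2*4.0100)
= 1.4161 / 8.0200
= 0.1766

0.1766


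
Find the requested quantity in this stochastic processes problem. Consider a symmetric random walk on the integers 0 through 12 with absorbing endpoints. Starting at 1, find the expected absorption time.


For symmetric RW on 0,...,N with absorbing barriers, E(i) = i*(N-i)
E(1) = 1 * 11 = 11

11


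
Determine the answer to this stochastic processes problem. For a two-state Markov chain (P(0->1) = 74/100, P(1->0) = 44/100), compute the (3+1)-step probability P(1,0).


P^4 = P^3 * P^1
Computing via matrix multiplication of the transition matrix.
Entry (1,0) of P^4 = 0.3725

0.3725


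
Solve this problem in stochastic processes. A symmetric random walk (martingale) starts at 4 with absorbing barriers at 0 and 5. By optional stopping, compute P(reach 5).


By optional stopping theorem: E(M at tau) = M(0) = 4
P(hit 5)*5 + P(hit 0)*0 = 4
P(hit 5) = (4 - 0)/(5 - 0) = 4/5 = 0.8000

0.8000


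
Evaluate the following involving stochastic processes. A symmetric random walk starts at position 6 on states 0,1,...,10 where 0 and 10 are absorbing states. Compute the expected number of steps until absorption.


For symmetric RW on 0,...,N with absorbing barriers, E(i) = i*(N-i)
E(6) = 6 * 4 = 24

24


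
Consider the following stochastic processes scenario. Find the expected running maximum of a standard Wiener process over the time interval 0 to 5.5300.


E(max B(s)) = sqrt(2t/pi)
= sqrt(2*5.5300/pi)
= sqrt(3.5205)
= 1.8763

1.8763


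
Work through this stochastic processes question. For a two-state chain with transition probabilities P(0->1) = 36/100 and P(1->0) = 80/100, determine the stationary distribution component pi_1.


Stationary distribution: pi_0 = p10/(p01+p10), pi_1 = p01/(p01+p10)
p01 = 0.3600, p10 = 0.8000
pi_1 = 0.3103

0.3103


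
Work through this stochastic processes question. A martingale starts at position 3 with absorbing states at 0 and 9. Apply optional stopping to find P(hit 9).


By optional stopping theorem: E(M at tau) = M(0) = 3
P(hit 9)*9 + P(hit 0)*0 = 3
P(hit 9) = (3 - 0)/(9 - 0) = 1/3 = 0.3333

0.3333


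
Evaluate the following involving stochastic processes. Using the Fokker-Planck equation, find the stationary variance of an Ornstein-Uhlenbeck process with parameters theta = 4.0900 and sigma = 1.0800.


Stationary variance = sigma^2 / (2*theta)
= 1.0800^2 / (2*4.0900)
= 1.1664 / 8.1800
= 0.1426

0.1426


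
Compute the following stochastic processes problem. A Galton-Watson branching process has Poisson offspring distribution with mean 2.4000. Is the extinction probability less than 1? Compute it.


Since mu = 2.4000 > 1, extinction prob q < 1.
Solve s = exp(mu*(s-1)) iteratively.
q = 0.1214

0.1214


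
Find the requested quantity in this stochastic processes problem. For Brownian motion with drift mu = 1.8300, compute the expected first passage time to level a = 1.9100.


Expected first passage time = a/mu
= 1.9100/1.8300
= 1.0437

1.0437


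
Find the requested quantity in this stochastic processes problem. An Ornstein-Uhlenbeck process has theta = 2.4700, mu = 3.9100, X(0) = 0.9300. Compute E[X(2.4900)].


E[X(t)] = mu + (X(0) - mu)*exp(-theta*t)
= 3.9100 + (0.9300 - 3.9100)*exp(-2.4700*2.4900)
= 3.9100 + -2.9800 * 0.0021
= 3.9036

3.9036


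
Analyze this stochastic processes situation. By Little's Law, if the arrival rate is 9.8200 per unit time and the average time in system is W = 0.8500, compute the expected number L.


Little's Law: L = lambda * W
= 9.8200 * 0.8500
= 8.3470

8.3470


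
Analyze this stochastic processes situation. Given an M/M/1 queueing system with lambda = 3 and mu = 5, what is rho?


rho = lambda/mu
= 3/5
= 0.6000

0.6000


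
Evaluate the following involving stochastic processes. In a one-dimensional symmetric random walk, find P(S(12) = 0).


P(S(12) = 0) = C(12,6) / 4^6
= 924 / 4096
= 0.2256

0.2256


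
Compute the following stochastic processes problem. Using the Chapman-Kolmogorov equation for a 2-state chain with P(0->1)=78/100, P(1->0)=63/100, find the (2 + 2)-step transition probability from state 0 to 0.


P^4 = P^2 * P^2
Computing via matrix multiplication of the transition matrix.
Entry (0,0) of P^4 = 0.4624

0.4624


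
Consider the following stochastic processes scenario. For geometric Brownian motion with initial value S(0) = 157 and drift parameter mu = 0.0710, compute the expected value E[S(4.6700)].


E[S(t)] = S(0) * exp(mu * t)
= 157 * exp(0.0710 * 4.6700)
= 157 * 1.3932
= 218.7251

218.7251


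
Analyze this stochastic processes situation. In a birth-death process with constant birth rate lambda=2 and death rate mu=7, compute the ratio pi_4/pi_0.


For birth-death process, pi_n/pi_0 = (lambda/mu)^n
= (2/7)^4
= 0.0067

0.0067


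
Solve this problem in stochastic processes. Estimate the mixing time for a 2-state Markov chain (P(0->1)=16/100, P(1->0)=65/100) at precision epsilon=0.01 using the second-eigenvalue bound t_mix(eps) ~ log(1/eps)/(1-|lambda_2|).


lambda_2 = |1 - p01 - p10| = |1 - 0.1600 - 0.6500| = 0.1900
t_mix ~ log(1/eps)/(1 - |lambda_2|)
= log(100)/(1 - 0.1900) = 4.6052/0.8100
= 5.6854

5.6854


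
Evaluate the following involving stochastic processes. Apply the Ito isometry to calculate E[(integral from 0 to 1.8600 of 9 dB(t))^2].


By Ito isometry: E[(int f dB)^2] = int f^2 dt
= 9^2 * 1.8600
= 81 * 1.8600 = 150.6600

150.6600


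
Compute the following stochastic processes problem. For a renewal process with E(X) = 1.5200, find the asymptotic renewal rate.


Long-run renewal rate = 1/E(X)
= 1/1.5200
= 0.6579

0.6579


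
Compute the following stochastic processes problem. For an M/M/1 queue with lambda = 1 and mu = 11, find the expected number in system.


rho = 1/11 = 0.0909
L = rho/(1-rho)
= 0.0909/0.9091
= 0.1000

0.1000


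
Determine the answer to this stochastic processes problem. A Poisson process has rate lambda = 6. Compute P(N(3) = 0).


P(N(t)=k) = (lambda*t)^k * exp(-lambda*t) / k!
lambda*t = 18
= 18^0 * exp(-18) / 0!
= 1 * 1.5230e-08 / 1
= 1.5230e-08

1.5230e-08


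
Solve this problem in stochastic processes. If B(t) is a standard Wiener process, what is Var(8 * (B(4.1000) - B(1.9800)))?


Var(alpha*(B(t)-B(s))) = alpha^2 * (t-s)
= 8^2 * (4.1000 - 1.9800)
= 64 * 2.1200
= 135.6800

135.6800


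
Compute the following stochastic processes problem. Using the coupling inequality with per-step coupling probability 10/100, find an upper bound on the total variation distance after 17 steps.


TV distance bound <= (1-delta)^n
= (1 - 0.1000)^17
= 0.9000^17
= 0.1668

0.1668


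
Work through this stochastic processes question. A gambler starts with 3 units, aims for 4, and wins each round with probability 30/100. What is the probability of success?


Gambler's ruin formula:
r = q/p = 0.7000/0.3000 = 2.3333
P(win) = (1 - r^i)/(1 - r^N)
= (1 - 2.3333^3)/(1 - 2.3333^4)
= 0.4086

0.4086


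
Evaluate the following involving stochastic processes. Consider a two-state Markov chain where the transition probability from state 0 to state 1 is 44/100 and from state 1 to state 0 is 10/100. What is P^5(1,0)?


Computing P^5 by matrix multiplication.
P = [[0.5600, 0.4400], [0.1000, 0.9000]]
After raising P to the power 5:
P^5(1,0) = 0.1814

0.1814


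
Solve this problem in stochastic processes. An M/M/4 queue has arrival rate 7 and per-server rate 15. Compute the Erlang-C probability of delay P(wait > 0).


a = lambda/mu = 0.4667
rho = a/c = 0.1167
Erlang-C formula applied:
C(c,a) = 0.0014

0.0014


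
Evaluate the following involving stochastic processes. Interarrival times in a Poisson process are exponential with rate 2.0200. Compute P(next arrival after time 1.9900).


P(X > t) = exp(-lambda * t)
= exp(-2.0200 * 1.9900)
= exp(-4.0198) = 0.0180

0.0180


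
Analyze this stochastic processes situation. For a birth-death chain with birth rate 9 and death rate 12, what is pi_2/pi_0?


For birth-death process, pi_n/pi_0 = (lambda/mu)^n
= (9/12)^2
= 0.5625

0.5625


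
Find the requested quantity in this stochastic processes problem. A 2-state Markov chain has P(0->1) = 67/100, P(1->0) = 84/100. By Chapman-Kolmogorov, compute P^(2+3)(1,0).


P^5 = P^2 * P^3
Computing via matrix multiplication of the transition matrix.
Entry (1,0) of P^5 = 0.5755

0.5755


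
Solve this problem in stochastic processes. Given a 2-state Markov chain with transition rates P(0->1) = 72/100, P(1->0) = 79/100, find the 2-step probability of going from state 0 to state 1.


Computing P^2 by matrix multiplication.
P = [[0.2800, 0.7200], [0.7900, 0.2100]]
After raising P to the power 2:
P^2(0,1) = 0.3528

0.3528


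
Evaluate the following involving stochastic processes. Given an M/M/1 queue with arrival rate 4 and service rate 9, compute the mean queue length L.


rho = 4/9 = 0.4444
L = rho/(1-rho)
= 0.4444/0.5556
= 0.8000

0.8000


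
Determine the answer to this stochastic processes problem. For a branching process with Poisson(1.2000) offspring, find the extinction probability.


Since mu = 1.2000 > 1, extinction prob q < 1.
Solve s = exp(mu*(s-1)) iteratively.
q = 0.6863

0.6863


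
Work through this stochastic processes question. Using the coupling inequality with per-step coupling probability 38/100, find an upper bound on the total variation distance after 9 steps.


TV distance bound <= (1-delta)^n
= (1 - 0.3800)^9
= 0.6200^9
= 0.0135

0.0135


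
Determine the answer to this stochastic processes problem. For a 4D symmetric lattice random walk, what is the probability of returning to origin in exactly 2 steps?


P(return in 2 steps) = P(reverse first step) = 1/(2d)
= 1/8
= 0.1250

0.1250


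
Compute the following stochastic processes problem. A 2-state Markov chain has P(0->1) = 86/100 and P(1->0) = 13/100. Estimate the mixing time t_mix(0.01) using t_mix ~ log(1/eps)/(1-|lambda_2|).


lambda_2 = |1 - p01 - p10| = |1 - 0.8600 - 0.1300| = 0.0100
t_mix ~ log(1/eps)/(1 - |lambda_2|)
= log(100)/(1 - 0.0100) = 4.6052/0.9900
= 4.6517

4.6517


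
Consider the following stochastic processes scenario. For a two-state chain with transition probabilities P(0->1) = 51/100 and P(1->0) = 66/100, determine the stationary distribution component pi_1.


Stationary distribution: pi_0 = p10/(p01+p10), pi_1 = p01/(p01+p10)
p01 = 0.5100, p10 = 0.6600
pi_1 = 0.4359

0.4359


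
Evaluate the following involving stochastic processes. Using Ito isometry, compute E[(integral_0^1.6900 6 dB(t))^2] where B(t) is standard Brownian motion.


By Ito isometry: E[(int f dB)^2] = int f^2 dt
= 6^2 * 1.6900
= 36 * 1.6900 = 60.8400

60.8400


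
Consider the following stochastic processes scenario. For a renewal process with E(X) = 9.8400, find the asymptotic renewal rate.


Long-run renewal rate = 1/E(X)
= 1/9.8400
= 0.1016

0.1016


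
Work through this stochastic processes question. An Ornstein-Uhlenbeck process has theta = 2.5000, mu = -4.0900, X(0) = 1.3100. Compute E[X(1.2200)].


E[X(t)] = mu + (X(0) - mu)*exp(-theta*t)
= -4.0900 + (1.3100 - -4.0900)*exp(-2.5000*1.2200)
= -4.0900 + 5.4000 * 0.0474
= -3.8343

-3.8343


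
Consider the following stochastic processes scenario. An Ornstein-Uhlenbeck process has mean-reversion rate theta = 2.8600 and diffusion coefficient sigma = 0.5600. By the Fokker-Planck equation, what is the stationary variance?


Stationary variance = sigma^2 / (2*theta)
= 0.5600^2 / (2*2.8600)
= 0.3136 / 5.7200
= 0.0548

0.0548


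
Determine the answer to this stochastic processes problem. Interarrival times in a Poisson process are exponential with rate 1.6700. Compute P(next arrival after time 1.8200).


P(X > t) = exp(-lambda * t)
= exp(-1.6700 * 1.8200)
= exp(-3.0394) = 0.0479

0.0479


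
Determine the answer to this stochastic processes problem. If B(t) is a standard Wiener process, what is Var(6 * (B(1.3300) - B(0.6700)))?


Var(alpha*(B(t)-B(s))) = alpha^2 * (t-s)
= 6^2 * (1.3300 - 0.6700)
= 36 * 0.6600
= 23.7600

23.7600


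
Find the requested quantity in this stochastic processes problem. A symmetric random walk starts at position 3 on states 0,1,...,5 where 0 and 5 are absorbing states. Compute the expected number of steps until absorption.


For symmetric RW on 0,...,N with absorbing barriers, E(i) = i*(N-i)
E(3) = 3 * 2 = 6

6


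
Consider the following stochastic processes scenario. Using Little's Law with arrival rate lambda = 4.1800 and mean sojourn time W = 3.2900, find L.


Little's Law: L = lambda * W
= 4.1800 * 3.2900
= 13.7522

13.7522


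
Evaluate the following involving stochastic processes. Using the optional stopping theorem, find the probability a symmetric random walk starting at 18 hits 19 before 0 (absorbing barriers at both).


By optional stopping theorem: E(M at tau) = M(0) = 18
P(hit 19)*19 + P(hit 0)*0 = 18
P(hit 19) = (18 - 0)/(19 - 0) = 18/19 = 0.9474

0.9474


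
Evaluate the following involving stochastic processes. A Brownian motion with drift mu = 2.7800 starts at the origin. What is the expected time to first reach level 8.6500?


Expected first passage time = a/mu
= 8.6500/2.7800
= 3.1115

3.1115


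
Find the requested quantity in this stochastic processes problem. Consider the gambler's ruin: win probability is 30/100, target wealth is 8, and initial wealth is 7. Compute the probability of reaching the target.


Gambler's ruin formula:
r = q/p = 0.7000/0.3000 = 2.3333
P(win) = (1 - r^i)/(1 - r^N)
= (1 - 2.3333^7)/(1 - 2.3333^8)
= 0.4279

0.4279


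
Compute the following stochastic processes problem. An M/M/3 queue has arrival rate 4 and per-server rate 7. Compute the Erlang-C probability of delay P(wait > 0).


a = lambda/mu = 0.5714
rho = a/c = 0.1905
Erlang-C formula applied:
C(c,a) = 0.0217

0.0217


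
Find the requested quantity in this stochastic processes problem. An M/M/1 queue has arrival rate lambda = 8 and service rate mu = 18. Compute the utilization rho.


rho = lambda/mu
= 8/18
= 0.4444

0.4444


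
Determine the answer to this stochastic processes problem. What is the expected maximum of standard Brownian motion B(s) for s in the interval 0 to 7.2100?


E(max B(s)) = sqrt(2t/pi)
= sqrt(2*7.2100/pi)
= sqrt(4.5900)
= 2.1424

2.1424


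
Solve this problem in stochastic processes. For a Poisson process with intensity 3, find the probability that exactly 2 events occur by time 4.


P(N(t)=k) = (lambda*t)^k * exp(-lambda*t) / k!
lambda*t = 12
= 12^2 * exp(-12) / 2!
= 144 * 6.1442e-06 / 2
= 4.4238e-04

4.4238e-04


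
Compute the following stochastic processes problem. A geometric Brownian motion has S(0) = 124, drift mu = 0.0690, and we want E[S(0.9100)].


E[S(t)] = S(0) * exp(mu * t)
= 124 * exp(0.0690 * 0.9100)
= 124 * 1.0648
= 132.0356

132.0356


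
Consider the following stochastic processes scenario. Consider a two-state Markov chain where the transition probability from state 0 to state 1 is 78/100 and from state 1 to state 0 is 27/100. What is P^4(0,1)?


Computing P^4 by matrix multiplication.
P = [[0.2200, 0.7800], [0.2700, 0.7300]]
After raising P to the power 4:
P^4(0,1) = 0.7429

0.7429


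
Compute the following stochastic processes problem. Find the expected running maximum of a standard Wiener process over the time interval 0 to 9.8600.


E(max B(s)) = sqrt(2t/pi)
= sqrt(2*9.8600/pi)
= sqrt(6.2771)
= 2.5054

2.5054


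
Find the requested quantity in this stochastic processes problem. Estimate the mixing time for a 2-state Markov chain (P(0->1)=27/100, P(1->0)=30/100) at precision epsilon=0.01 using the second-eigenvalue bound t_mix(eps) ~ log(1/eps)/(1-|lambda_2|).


lambda_2 = |1 - p01 - p10| = |1 - 0.2700 - 0.3000| = 0.4300
t_mix ~ log(1/eps)/(1 - |lambda_2|)
= log(100)/(1 - 0.4300) = 4.6052/0.5700
= 8.0792

8.0792


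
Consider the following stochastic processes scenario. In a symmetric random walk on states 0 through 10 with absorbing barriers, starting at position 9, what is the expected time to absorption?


For symmetric RW on 0,...,N with absorbing barriers, E(i) = i*(N-i)
E(9) = 9 * 1 = 9

9


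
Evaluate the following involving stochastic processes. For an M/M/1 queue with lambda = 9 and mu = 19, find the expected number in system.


rho = 9/19 = 0.4737
L = rho/(1-rho)
= 0.4737/0.5263
= 0.9000

0.9000


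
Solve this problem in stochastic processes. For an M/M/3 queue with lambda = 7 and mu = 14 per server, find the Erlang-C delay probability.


a = lambda/mu = 0.5000
rho = a/c = 0.1667
Erlang-C formula applied:
C(c,a) = 0.0152

0.0152


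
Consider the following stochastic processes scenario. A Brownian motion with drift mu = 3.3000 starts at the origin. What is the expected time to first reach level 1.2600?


Expected first passage time = a/mu
= 1.2600/3.3000
= 0.3818

0.3818


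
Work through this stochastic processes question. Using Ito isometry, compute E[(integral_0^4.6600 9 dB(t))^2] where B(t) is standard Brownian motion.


By Ito isometry: E[(int f dB)^2] = int f^2 dt
= 9^2 * 4.6600
= 81 * 4.6600 = 377.4600

377.4600


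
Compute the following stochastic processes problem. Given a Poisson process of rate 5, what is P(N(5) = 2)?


P(N(t)=k) = (lambda*t)^k * exp(-lambda*t) / k!
lambda*t = 25
= 25^2 * exp(-25) / 2!
= 625 * 1.3888e-11 / 2
= 4.3400e-09

4.3400e-09


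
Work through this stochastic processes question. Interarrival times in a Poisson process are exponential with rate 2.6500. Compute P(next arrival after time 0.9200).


P(X > t) = exp(-lambda * t)
= exp(-2.6500 * 0.9200)
= exp(-2.4380) = 0.0873

0.0873


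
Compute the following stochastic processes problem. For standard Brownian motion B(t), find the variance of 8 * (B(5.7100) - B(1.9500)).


Var(alpha*(B(t)-B(s))) = alpha^2 * (t-s)
= 8^2 * (5.7100 - 1.9500)
= 64 * 3.7600
= 240.6400

240.6400


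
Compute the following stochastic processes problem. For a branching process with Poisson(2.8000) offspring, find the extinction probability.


Since mu = 2.8000 > 1, extinction prob q < 1.
Solve s = exp(mu*(s-1)) iteratively.
q = 0.0750

0.0750


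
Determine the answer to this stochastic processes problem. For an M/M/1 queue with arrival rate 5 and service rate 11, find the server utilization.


rho = lambda/mu
= 5/11
= 0.4545

0.4545


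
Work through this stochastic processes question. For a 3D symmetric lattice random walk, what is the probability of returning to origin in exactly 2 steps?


P(return in 2 steps) = P(reverse first step) = 1/(2d)
= 1/6
= 0.1667

0.1667


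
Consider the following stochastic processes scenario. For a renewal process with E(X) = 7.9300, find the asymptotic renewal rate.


Long-run renewal rate = 1/E(X)
= 1/7.9300
= 0.1261

0.1261


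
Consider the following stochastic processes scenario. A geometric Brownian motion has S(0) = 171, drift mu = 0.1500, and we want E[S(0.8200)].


E[S(t)] = S(0) * exp(mu * t)
= 171 * exp(0.1500 * 0.8200)
= 171 * 1.1309
= 193.3812

193.3812


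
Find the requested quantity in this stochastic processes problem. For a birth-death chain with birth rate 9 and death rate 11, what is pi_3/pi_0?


For birth-death process, pi_n/pi_0 = (lambda/mu)^n
= (9/11)^3
= 0.5477

0.5477


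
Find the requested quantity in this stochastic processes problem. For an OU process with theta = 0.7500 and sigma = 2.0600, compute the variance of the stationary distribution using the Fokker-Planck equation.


Stationary variance = sigma^2 / (2*theta)
= 2.0600^2 / (2*0.7500)
= 4.2436 / 1.5000
= 2.8291

2.8291


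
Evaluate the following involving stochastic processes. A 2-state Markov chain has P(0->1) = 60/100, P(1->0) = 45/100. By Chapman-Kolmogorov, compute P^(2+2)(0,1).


P^4 = P^2 * P^2
Computing via matrix multiplication of the transition matrix.
Entry (0,1) of P^4 = 0.5714

0.5714


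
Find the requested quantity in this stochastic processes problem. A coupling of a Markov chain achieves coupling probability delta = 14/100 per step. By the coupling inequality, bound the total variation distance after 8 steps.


TV distance bound <= (1-delta)^n
= (1 - 0.1400)^8
= 0.8600^8
= 0.2992

0.2992


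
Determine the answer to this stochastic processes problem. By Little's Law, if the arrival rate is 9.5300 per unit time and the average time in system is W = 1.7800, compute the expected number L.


Little's Law: L = lambda * W
= 9.5300 * 1.7800
= 16.9634

16.9634


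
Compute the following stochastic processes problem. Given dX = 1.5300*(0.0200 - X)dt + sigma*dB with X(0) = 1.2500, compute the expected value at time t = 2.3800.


E[X(t)] = mu + (X(0) - mu)*exp(-theta*t)
= 0.0200 + (1.2500 - 0.0200)*exp(-1.5300*2.3800)
= 0.0200 + 1.2300 * 0.0262
= 0.0522

0.0522


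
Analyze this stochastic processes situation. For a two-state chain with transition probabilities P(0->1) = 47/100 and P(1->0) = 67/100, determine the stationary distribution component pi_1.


Stationary distribution: pi_0 = p10/(p01+p10), pi_1 = p01/(p01+p10)
p01 = 0.4700, p10 = 0.6700
pi_1 = 0.4123

0.4123


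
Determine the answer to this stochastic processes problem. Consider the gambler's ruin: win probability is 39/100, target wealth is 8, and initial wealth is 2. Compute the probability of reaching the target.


Gambler's ruin formula:
r = q/p = 0.6100/0.3900 = 1.5641
P(win) = (1 - r^i)/(1 - r^N)
= (1 - 1.5641^2)/(1 - 1.5641^8)
= 0.0415

0.0415


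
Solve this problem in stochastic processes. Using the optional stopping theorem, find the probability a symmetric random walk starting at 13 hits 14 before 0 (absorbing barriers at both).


By optional stopping theorem: E(M at tau) = M(0) = 13
P(hit 14)*14 + P(hit 0)*0 = 13
P(hit 14) = (13 - 0)/(14 - 0) = 13/14 = 0.9286

0.9286


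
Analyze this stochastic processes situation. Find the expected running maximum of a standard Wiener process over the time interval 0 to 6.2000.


E(max B(s)) = sqrt(2t/pi)
= sqrt(2*6.2000/pi)
= sqrt(3.9470)
= 1.9867

1.9867


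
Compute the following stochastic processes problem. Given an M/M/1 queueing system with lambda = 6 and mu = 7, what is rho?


rho = lambda/mu
= 6/7
= 0.8571

0.8571


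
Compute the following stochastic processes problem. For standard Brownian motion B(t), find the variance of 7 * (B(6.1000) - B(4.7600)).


Var(alpha*(B(t)-B(s))) = alpha^2 * (t-s)
= 7^2 * (6.1000 - 4.7600)
= 49 * 1.3400
= 65.6600

65.6600


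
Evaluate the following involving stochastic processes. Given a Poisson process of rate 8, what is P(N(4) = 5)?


P(N(t)=k) = (lambda*t)^k * exp(-lambda*t) / k!
lambda*t = 32
= 32^5 * exp(-32) / 5!
= 33554432 * 1.2664e-14 / 120
= 3.5412e-09

3.5412e-09


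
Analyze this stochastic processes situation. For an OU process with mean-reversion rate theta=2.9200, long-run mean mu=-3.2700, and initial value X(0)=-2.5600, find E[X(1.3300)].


E[X(t)] = mu + (X(0) - mu)*exp(-theta*t)
= -3.2700 + (-2.5600 - -3.2700)*exp(-2.9200*1.3300)
= -3.2700 + 0.7100 * 0.0206
= -3.2554

-3.2554


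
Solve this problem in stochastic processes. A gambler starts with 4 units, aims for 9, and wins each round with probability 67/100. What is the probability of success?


Gambler's ruin formula:
r = q/p = 0.3300/0.6700 = 0.4925
P(win) = (1 - r^i)/(1 - r^N)
= (1 - 0.4925^4)/(1 - 0.4925^9)
= 0.9428

0.9428


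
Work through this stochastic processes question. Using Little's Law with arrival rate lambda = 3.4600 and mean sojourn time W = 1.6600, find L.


Little's Law: L = lambda * W
= 3.4600 * 1.6600
= 5.7436

5.7436


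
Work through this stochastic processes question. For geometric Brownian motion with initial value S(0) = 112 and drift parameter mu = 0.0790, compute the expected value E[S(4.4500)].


E[S(t)] = S(0) * exp(mu * t)
= 112 * exp(0.0790 * 4.4500)
= 112 * 1.4213
= 159.1821

159.1821


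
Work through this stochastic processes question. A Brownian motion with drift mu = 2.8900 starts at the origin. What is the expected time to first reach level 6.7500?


Expected first passage time = a/mu
= 6.7500/2.8900
= 2.3356

2.3356


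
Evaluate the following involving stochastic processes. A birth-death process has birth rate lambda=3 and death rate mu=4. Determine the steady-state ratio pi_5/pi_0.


For birth-death process, pi_n/pi_0 = (lambda/mu)^n
= (3/4)^5
= 0.2373

0.2373


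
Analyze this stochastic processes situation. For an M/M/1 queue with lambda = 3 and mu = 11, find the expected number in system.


rho = 3/11 = 0.2727
L = rho/(1-rho)
= 0.2727/0.7273
= 0.3750

0.3750


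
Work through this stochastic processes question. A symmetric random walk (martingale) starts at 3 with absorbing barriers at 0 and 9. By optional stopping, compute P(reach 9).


By optional stopping theorem: E(M at tau) = M(0) = 3
P(hit 9)*9 + P(hit 0)*0 = 3
P(hit 9) = (3 - 0)/(9 - 0) = 1/3 = 0.3333

0.3333


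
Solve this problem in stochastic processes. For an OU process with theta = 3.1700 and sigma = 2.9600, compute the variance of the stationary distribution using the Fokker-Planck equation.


Stationary variance = sigma^2 / (2*theta)
= 2.9600^2 / (2*3.1700)
= 8.7616 / 6.3400
= 1.3820

1.3820


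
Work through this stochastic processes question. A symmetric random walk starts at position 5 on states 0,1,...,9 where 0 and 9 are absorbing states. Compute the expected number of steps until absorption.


For symmetric RW on 0,...,N with absorbing barriers, E(i) = i*(N-i)
E(5) = 5 * 4 = 20

20


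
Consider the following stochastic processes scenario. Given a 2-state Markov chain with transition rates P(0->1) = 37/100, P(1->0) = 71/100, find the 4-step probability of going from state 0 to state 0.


Computing P^4 by matrix multiplication.
P = [[0.6300, 0.3700], [0.7100, 0.2900]]
After raising P to the power 4:
P^4(0,0) = 0.6574

0.6574


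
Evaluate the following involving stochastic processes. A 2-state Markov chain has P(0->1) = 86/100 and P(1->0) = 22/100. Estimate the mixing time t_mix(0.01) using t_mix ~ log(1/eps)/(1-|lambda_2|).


lambda_2 = |1 - p01 - p10| = |1 - 0.8600 - 0.2200| = 0.0800
t_mix ~ log(1/eps)/(1 - |lambda_2|)
= log(100)/(1 - 0.0800) = 4.6052/0.9200
= 5.0056

5.0056


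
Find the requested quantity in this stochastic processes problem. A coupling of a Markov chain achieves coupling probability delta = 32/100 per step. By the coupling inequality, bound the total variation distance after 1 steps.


TV distance bound <= (1-delta)^n
= (1 - 0.3200)^1
= 0.6800^1
= 0.6800

0.6800


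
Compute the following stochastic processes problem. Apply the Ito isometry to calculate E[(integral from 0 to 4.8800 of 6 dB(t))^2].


By Ito isometry: E[(int f dB)^2] = int f^2 dt
= 6^2 * 4.8800
= 36 * 4.8800 = 175.6800

175.6800


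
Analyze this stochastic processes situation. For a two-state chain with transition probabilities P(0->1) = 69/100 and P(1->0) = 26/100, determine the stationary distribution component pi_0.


Stationary distribution: pi_0 = p10/(p01+p10), pi_1 = p01/(p01+p10)
p01 = 0.6900, p10 = 0.2600
pi_0 = 0.2737

0.2737


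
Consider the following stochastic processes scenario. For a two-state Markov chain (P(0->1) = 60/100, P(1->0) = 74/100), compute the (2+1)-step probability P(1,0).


P^3 = P^2 * P^1
Computing via matrix multiplication of the transition matrix.
Entry (1,0) of P^3 = 0.5739

0.5739


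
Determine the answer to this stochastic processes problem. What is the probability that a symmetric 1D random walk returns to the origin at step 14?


P(S(14) = 0) = C(14,7) / 4^7
= 3432 / 16384
= 0.2095

0.2095


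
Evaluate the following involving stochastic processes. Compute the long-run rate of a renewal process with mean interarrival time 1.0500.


Long-run renewal rate = 1/E(X)
= 1/1.0500
= 0.9524

0.9524


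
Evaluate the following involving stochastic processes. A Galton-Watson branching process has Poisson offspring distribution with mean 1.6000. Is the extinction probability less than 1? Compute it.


Since mu = 1.6000 > 1, extinction prob q < 1.
Solve s = exp(mu*(s-1)) iteratively.
q = 0.3580

0.3580


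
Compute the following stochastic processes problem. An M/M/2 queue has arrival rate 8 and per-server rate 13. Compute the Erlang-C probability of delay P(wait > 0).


a = lambda/mu = 0.6154
rho = a/c = 0.3077
Erlang-C formula applied:
C(c,a) = 0.1448

0.1448


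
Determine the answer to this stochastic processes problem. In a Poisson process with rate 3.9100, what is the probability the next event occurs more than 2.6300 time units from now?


P(X > t) = exp(-lambda * t)
= exp(-3.9100 * 2.6300)
= exp(-10.2833) = 3.4199e-05

3.4199e-05


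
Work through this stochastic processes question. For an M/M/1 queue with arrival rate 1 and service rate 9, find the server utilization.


rho = lambda/mu
= 1/9
= 0.1111

0.1111


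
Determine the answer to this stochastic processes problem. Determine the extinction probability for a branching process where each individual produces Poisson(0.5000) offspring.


Since mu = 0.5000 <= 1, extinction probability = 1.

1.0000


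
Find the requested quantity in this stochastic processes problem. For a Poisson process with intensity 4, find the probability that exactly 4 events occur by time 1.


P(N(t)=k) = (lambda*t)^k * exp(-lambda*t) / k!
lambda*t = 4
= 4^4 * exp(-4) / 4!
= 256 * 0.0183 / 24
= 0.1954

0.1954


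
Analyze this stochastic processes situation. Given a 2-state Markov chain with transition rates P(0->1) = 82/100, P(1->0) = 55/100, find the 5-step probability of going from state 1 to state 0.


Computing P^5 by matrix multiplication.
P = [[0.1800, 0.8200], [0.5500, 0.4500]]
After raising P to the power 5:
P^5(1,0) = 0.4042

0.4042


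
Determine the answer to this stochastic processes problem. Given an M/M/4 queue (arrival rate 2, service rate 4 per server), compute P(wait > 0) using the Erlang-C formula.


a = lambda/mu = 0.5000
rho = a/c = 0.1250
Erlang-C formula applied:
C(c,a) = 0.0018

0.0018


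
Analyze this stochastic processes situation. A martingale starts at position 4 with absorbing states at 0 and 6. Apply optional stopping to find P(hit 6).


By optional stopping theorem: E(M at tau) = M(0) = 4
P(hit 6)*6 + P(hit 0)*0 = 4
P(hit 6) = (4 - 0)/(6 - 0) = 2/3 = 0.6667

0.6667


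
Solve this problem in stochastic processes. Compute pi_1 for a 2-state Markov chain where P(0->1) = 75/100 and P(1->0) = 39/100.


Stationary distribution: pi_0 = p10/(p01+p10), pi_1 = p01/(p01+p10)
p01 = 0.7500, p10 = 0.3900
pi_1 = 0.6579

0.6579


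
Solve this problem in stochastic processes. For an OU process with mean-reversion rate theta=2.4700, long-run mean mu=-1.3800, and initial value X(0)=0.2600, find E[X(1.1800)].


E[X(t)] = mu + (X(0) - mu)*exp(-theta*t)
= -1.3800 + (0.2600 - -1.3800)*exp(-2.4700*1.1800)
= -1.3800 + 1.6400 * 0.0542
= -1.2911

-1.2911


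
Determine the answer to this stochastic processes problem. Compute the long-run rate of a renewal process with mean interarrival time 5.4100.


Long-run renewal rate = 1/E(X)
= 1/5.4100
= 0.1848

0.1848


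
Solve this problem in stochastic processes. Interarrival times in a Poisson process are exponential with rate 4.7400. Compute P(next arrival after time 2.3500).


P(X > t) = exp(-lambda * t)
= exp(-4.7400 * 2.3500)
= exp(-11.1390) = 1.4534e-05

1.4534e-05


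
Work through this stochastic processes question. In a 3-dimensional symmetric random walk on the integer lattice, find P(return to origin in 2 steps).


P(return in 2 steps) = P(reverse first step) = 1/(2d)
= 1/6
= 0.1667

0.1667


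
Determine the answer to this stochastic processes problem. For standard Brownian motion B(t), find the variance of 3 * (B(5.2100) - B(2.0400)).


Var(alpha*(B(t)-B(s))) = alpha^2 * (t-s)
= 3^2 * (5.2100 - 2.0400)
= 9 * 3.1700
= 28.5300

28.5300
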